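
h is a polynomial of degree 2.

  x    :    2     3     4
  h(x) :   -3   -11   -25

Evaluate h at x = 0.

-5

Write h(x) = ax² + bx + c; the 3 given values yield a linear system in the 3 coefficients.
Solving, h(x) = -3x² + 7x - 5.
Then h(0) = -5.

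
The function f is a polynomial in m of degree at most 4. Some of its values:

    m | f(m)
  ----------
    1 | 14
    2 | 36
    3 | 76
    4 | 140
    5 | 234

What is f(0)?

4

First differences: 22, 40, 64, 94. Second differences: 18, 24, 30. Third differences: 6, 6.
Level-3 differences are constant, so f has degree 3.
Fitting a degree-3 polynomial gives f(m) = m³ + 3m² + 6m + 4.
The constant term is f(0) = 4.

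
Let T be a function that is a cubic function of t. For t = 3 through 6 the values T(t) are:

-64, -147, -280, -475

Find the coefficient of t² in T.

-1

Write T(t) = at³ + bt² + ct + d; the 4 given values yield a linear system in the 4 coefficients.
Solving, T(t) = -2t³ - t² - 2t + 5.
The coefficient of t² is -1.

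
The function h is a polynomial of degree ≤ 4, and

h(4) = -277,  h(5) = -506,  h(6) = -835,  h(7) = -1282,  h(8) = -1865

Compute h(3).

First differences: -229, -329, -447, -583. Second differences: -100, -118, -136. Third differences: -18, -18.
Level-3 differences are constant, so h has degree 3.
Fitting a degree-3 polynomial gives h(t) = -3t³ - 5t² - t - 1.
Then h(3) = -130.

-130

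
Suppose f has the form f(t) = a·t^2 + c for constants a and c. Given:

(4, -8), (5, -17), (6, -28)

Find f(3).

-1

From f(4) = -8 and f(5) = -17: 16a + c = -8 and 25a + c = -17.
Subtracting: 9a = -9, so a = -1; then c = -8 − (-1)·16 = 8.
So f(t) = -1t² + 8, and f(3) = -1.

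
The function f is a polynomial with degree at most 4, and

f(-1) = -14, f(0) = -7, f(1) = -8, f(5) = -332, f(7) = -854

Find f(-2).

Write f(x) = ax^4 + bx³ + cx² + dx + e; the 5 given values yield a linear system in the 5 coefficients.
Solving, the leading coefficient vanishes, and f(x) = -2x³ - 4x² + 5x - 7.
Then f(-2) = -17.

-17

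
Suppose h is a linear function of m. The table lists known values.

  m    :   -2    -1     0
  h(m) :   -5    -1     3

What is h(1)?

7

First differences: 4, 4.
Level-1 differences are constant, so h has degree 1.
Fitting a degree-1 polynomial gives h(m) = 4m + 3.
Then h(1) = 7.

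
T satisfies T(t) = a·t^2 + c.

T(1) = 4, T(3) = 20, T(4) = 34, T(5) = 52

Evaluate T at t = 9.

From T(1) = 4 and T(3) = 20: 1a + c = 4 and 9a + c = 20.
Subtracting: 8a = 16, so a = 2; then c = 4 − 2·1 = 2.
So T(t) = 2t² + 2, and T(9) = 164.

164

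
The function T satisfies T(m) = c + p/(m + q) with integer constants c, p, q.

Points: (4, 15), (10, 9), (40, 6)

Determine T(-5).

(T(m) − c)(m + q) = p for each data point; the three points give a linear system in c and q, then p follows.
Solving: c = 5, q = 0, p = 40, so T(m) = 5 + 40/(m + 0).
Then T(-5) = 5 + 40/(-5) = -3.

-3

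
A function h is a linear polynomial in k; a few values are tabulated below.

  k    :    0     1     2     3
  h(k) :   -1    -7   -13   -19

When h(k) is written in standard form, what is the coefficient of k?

Write h(k) = ak + b; the 4 given values yield a linear system in the 2 coefficients.
Solving, h(k) = -6k - 1.
The coefficient of k is -6.

-6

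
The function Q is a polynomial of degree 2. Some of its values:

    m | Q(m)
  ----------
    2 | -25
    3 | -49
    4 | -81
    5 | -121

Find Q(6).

Write Q(m) = am² + bm + c; the 4 given values yield a linear system in the 3 coefficients.
Solving, Q(m) = -4m² - 4m - 1.
Then Q(6) = -169.

-169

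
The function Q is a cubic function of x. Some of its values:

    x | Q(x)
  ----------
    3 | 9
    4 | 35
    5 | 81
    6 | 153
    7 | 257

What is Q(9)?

585

Write Q(x) = ax³ + bx² + cx + d; the 5 given values yield a linear system in the 4 coefficients.
Solving, Q(x) = x³ - 2x² + 3x - 9.
Then Q(9) = 585.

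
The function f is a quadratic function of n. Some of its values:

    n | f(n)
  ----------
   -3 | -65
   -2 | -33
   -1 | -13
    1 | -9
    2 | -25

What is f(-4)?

-109

Write f(n) = an² + bn + c; the 5 given values yield a linear system in the 3 coefficients.
Solving, f(n) = -6n² + 2n - 5.
Then f(-4) = -109.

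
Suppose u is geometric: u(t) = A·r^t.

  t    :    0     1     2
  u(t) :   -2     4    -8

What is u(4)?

-32

Consecutive ratio: 4/(-2) = -2, and -8/4 = -2, so r = -2.
Then A·(-2)^0 = -2 gives A = -2, and u(t) = -2·(-2)^t.
u(4) = -2·(-2)^4 = -32.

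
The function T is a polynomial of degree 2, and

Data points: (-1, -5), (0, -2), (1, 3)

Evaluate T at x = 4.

Write T(x) = ax² + bx + c; the 3 given values yield a linear system in the 3 coefficients.
Solving, T(x) = x² + 4x - 2.
Then T(4) = 30.

30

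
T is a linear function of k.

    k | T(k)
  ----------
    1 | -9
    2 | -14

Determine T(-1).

Write T(k) = ak + b; the 2 given values yield a linear system in the 2 coefficients.
Solving, T(k) = -5k - 4.
Then T(-1) = 1.

1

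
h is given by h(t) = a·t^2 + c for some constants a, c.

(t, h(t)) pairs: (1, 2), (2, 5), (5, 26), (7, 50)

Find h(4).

From h(1) = 2 and h(2) = 5: 1a + c = 2 and 4a + c = 5.
Subtracting: 3a = 3, so a = 1; then c = 2 − 1·1 = 1.
So h(t) = 1t² + 1, and h(4) = 17.

17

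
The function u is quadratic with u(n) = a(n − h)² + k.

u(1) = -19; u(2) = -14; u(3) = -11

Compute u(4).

First differences 5, 3; second difference -2 = 2a, so a = -1.
Expanding, the n-coefficient is −2ah = 2h; matching it to the data gives h = 4, and then k = -10.
So u(n) = -1(n − 4)² − 10.
u(4) = -1·0² − 10 = -10.

-10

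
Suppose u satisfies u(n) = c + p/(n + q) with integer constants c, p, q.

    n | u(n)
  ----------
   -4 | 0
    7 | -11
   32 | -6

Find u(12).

-8

(u(n) − c)(n + q) = p for each data point; the three points give a linear system in c and q, then p follows.
Solving: c = -5, q = -2, p = -30, so u(n) = -5 − 30/(n − 2).
Then u(12) = -5 − 30/10 = -8.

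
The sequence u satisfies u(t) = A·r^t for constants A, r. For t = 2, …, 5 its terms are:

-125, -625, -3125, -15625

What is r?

5

Consecutive ratio: -625/(-125) = 5, and -3125/(-625) = 5, so r = 5.
Then A·5^2 = -125 gives A = -5, and u(t) = -5·5^t.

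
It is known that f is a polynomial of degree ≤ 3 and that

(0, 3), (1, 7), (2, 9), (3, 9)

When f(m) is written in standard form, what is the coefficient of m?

First differences: 4, 2, 0. Second differences: -2, -2.
Level-2 differences are constant, so f has degree 2.
Fitting a degree-2 polynomial gives f(m) = -m² + 5m + 3.
The coefficient of m is 5.

5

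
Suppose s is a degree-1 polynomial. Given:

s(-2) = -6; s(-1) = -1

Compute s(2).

14

Write s(t) = at + b; the 2 given values yield a linear system in the 2 coefficients.
Solving, s(t) = 5t + 4.
Then s(2) = 14.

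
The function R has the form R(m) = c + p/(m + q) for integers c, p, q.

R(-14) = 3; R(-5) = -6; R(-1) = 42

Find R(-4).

-12

(R(m) − c)(m + q) = p for each data point; the three points give a linear system in c and q, then p follows.
Solving: c = 6, q = 2, p = 36, so R(m) = 6 + 36/(m + 2).
Then R(-4) = 6 + 36/(-2) = -12.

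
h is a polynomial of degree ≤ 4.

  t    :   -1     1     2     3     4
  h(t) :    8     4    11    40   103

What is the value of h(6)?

379

Write h(t) = at^4 + bt³ + ct² + dt + e; the 5 given values yield a linear system in the 5 coefficients.
Solving, the leading coefficient vanishes, and h(t) = 2t³ - t² - 4t + 7.
Then h(6) = 379.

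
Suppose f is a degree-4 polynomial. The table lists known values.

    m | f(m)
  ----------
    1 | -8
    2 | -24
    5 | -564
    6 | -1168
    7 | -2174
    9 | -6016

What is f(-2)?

Write f(m) = am^4 + bm³ + cm² + dm + e; the 6 given values yield a linear system in the 5 coefficients.
Solving, f(m) = -m^4 + m³ - 2m² - 2m - 4.
Then f(-2) = -32.

-32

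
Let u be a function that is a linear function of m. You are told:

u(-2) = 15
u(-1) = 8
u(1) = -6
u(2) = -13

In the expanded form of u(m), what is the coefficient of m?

Write u(m) = am + b; the 4 given values yield a linear system in the 2 coefficients.
Solving, u(m) = -7m + 1.
The coefficient of m is -7.

-7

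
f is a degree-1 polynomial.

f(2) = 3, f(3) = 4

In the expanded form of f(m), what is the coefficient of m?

Write f(m) = am + b; the 2 given values yield a linear system in the 2 coefficients.
Solving, f(m) = m + 1.
The coefficient of m is 1.

1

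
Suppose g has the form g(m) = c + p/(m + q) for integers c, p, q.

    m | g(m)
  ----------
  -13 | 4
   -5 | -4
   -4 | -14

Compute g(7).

(g(m) − c)(m + q) = p for each data point; the three points give a linear system in c and q, then p follows.
Solving: c = 6, q = 3, p = 20, so g(m) = 6 + 20/(m + 3).
Then g(7) = 6 + 20/10 = 8.

8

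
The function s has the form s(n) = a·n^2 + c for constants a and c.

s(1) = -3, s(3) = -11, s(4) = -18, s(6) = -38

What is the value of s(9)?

-83

From s(1) = -3 and s(3) = -11: 1a + c = -3 and 9a + c = -11.
Subtracting: 8a = -8, so a = -1; then c = -3 − (-1)·1 = -2.
So s(n) = -1n² − 2, and s(9) = -83.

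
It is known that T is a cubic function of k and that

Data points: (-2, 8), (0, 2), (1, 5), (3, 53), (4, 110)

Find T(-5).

-43

Write T(k) = ak³ + bk² + ck + d; the 5 given values yield a linear system in the 4 coefficients.
Solving, T(k) = k³ + 3k² - k + 2.
Then T(-5) = -43.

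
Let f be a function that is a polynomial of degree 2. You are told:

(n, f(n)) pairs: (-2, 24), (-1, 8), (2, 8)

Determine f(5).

Write f(n) = an² + bn + c; the 3 given values yield a linear system in the 3 coefficients.
Solving, f(n) = 4n² - 4n.
Then f(5) = 80.

80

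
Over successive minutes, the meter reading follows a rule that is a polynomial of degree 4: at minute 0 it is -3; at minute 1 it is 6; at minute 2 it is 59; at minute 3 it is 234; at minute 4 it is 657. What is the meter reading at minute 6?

2991

Write the value at x as g(x).
Write g(x) = ax^4 + bx³ + cx² + dx + e; the 5 given values yield a linear system in the 5 coefficients.
Solving, g(x) = 2x^4 + x³ + 5x² + x - 3.
Then g(6) = 2991.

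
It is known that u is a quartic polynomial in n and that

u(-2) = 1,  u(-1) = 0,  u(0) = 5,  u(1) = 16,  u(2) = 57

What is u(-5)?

400

Write u(n) = an^4 + bn³ + cn² + dn + e; the 5 given values yield a linear system in the 5 coefficients.
Solving, u(n) = n^4 + 2n³ + 2n² + 6n + 5.
Then u(-5) = 400.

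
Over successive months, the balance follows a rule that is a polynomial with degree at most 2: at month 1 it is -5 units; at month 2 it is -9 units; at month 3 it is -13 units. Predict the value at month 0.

Write the value at x as Q(x).
First differences: -4, -4.
Level-1 differences are constant, so Q has degree 1.
Fitting a degree-1 polynomial gives Q(x) = -4x - 1.
Then Q(0) = -1.

-1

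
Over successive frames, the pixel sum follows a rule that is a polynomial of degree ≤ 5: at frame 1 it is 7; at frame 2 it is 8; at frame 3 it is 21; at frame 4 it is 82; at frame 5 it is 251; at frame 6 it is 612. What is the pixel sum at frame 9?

Write the value at x as h(x).
First differences: 1, 13, 61, 169, 361. Second differences: 12, 48, 108, 192. Third differences: 36, 60, 84. Fourth differences: 24, 24.
Level-4 differences are constant, so h has degree 4.
Fitting a degree-4 polynomial gives h(x) = x^4 - 4x³ + 5x² - x + 6.
Then h(9) = 4047.

4047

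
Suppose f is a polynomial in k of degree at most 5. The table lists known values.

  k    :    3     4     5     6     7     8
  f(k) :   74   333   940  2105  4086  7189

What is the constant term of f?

First differences: 259, 607, 1165, 1981, 3103. Second differences: 348, 558, 816, 1122. Third differences: 210, 258, 306. Fourth differences: 48, 48.
Level-4 differences are constant, so f has degree 4.
Fitting a degree-4 polynomial gives f(k) = 2k^4 - k³ - 8k² + 2k + 5.
The constant term is f(0) = 5.

5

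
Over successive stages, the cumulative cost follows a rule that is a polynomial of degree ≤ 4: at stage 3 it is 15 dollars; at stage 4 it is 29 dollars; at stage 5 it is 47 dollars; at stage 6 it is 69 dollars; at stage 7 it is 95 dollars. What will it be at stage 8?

Write the value at k as g(k).
First differences: 14, 18, 22, 26. Second differences: 4, 4, 4.
Level-2 differences are constant, so g has degree 2.
Fitting a degree-2 polynomial gives g(k) = 2k² - 3.
Then g(8) = 125.

125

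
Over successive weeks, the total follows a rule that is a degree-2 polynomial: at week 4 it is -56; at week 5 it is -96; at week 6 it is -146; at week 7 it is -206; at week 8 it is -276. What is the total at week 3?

-26

Write the value at n as P(n).
First differences: -40, -50, -60, -70. Second differences: -10, -10, -10.
Level-2 differences are constant, so P has degree 2.
Fitting a degree-2 polynomial gives P(n) = -5n² + 5n + 4.
Then P(3) = -26.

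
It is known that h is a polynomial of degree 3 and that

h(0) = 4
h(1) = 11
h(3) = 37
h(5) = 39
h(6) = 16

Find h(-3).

Write h(x) = ax³ + bx² + cx + d; the 5 given values yield a linear system in the 4 coefficients.
Solving, h(x) = -x³ + 6x² + 2x + 4.
Then h(-3) = 79.

79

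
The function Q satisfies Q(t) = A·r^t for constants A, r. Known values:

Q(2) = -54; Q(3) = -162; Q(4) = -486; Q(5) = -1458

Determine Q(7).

Consecutive ratio: -162/(-54) = 3, and -486/(-162) = 3, so r = 3.
Then A·3^2 = -54 gives A = -6, and Q(t) = -6·3^t.
Q(7) = -6·3^7 = -13122.

-13122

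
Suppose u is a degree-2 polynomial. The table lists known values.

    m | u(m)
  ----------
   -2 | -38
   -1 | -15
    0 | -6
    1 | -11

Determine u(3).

Write u(m) = am² + bm + c; the 4 given values yield a linear system in the 3 coefficients.
Solving, u(m) = -7m² + 2m - 6.
Then u(3) = -63.

-63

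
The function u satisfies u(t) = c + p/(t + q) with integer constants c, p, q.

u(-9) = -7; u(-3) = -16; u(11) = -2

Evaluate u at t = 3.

(u(t) − c)(t + q) = p for each data point; the three points give a linear system in c and q, then p follows.
Solving: c = -4, q = 1, p = 24, so u(t) = -4 + 24/(t + 1).
Then u(3) = -4 + 24/4 = 2.

2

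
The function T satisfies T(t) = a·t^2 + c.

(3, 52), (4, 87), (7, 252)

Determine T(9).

412

From T(3) = 52 and T(4) = 87: 9a + c = 52 and 16a + c = 87.
Subtracting: 7a = 35, so a = 5; then c = 52 − 5·9 = 7.
So T(t) = 5t² + 7, and T(9) = 412.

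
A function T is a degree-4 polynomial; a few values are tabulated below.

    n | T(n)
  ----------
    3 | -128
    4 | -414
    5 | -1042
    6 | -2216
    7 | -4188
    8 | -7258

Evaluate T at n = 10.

-18132

First differences: -286, -628, -1174, -1972, -3070. Second differences: -342, -546, -798, -1098. Third differences: -204, -252, -300. Fourth differences: -48, -48.
Level-4 differences are constant, so T has degree 4.
Fitting a degree-4 polynomial gives T(n) = -2n^4 + 2n³ - n² - 3n - 2.
Then T(10) = -18132.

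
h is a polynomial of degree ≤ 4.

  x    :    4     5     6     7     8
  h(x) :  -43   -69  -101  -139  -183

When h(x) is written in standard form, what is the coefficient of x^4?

0

First differences: -26, -32, -38, -44. Second differences: -6, -6, -6.
Level-2 differences are constant, so h has degree 2.
Fitting a degree-2 polynomial gives h(x) = -3x² + x + 1.
The coefficient of x^4 is 0.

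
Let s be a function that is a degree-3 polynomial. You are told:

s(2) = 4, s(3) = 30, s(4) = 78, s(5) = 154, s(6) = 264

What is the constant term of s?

Write s(x) = ax³ + bx² + cx + d; the 5 given values yield a linear system in the 4 coefficients.
Solving, s(x) = x³ + 2x² - 3x - 6.
The constant term is s(0) = -6.

-6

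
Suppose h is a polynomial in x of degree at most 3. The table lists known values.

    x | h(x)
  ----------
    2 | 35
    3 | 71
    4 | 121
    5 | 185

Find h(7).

Write h(x) = ax³ + bx² + cx + d; the 4 given values yield a linear system in the 4 coefficients.
Solving, the leading coefficient vanishes, and h(x) = 7x² + x + 5.
Then h(7) = 355.

355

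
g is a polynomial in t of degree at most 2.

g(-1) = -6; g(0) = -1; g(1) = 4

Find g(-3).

Write g(t) = at² + bt + c; the 3 given values yield a linear system in the 3 coefficients.
Solving, the leading coefficient vanishes, and g(t) = 5t - 1.
Then g(-3) = -16.

-16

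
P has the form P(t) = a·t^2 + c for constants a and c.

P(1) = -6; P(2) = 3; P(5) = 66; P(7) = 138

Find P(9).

234

From P(1) = -6 and P(2) = 3: 1a + c = -6 and 4a + c = 3.
Subtracting: 3a = 9, so a = 3; then c = -6 − 3·1 = -9.
So P(t) = 3t² − 9, and P(9) = 234.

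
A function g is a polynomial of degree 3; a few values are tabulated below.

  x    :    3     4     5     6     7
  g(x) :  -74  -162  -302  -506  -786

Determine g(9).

Write g(x) = ax³ + bx² + cx + d; the 5 given values yield a linear system in the 4 coefficients.
Solving, g(x) = -2x³ - 2x² - 2.
Then g(9) = -1622.

-1622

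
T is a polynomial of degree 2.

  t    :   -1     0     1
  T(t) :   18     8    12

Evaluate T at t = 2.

30

Write T(t) = at² + bt + c; the 3 given values yield a linear system in the 3 coefficients.
Solving, T(t) = 7t² - 3t + 8.
Then T(2) = 30.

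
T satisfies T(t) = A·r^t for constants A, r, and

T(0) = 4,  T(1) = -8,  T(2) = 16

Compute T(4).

Consecutive ratio: -8/4 = -2, and 16/(-8) = -2, so r = -2.
Then A·(-2)^0 = 4 gives A = 4, and T(t) = 4·(-2)^t.
T(4) = 4·(-2)^4 = 64.

64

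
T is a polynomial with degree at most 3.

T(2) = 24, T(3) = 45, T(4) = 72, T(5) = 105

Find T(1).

9

First differences: 21, 27, 33. Second differences: 6, 6.
Level-2 differences are constant, so T has degree 2.
Fitting a degree-2 polynomial gives T(m) = 3m² + 6m.
Then T(1) = 9.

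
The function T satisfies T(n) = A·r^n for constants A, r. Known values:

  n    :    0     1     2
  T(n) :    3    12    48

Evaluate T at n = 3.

192

Consecutive ratio: 12/3 = 4, and 48/12 = 4, so r = 4.
Then A·4^0 = 3 gives A = 3, and T(n) = 3·4^n.
T(3) = 3·4^3 = 192.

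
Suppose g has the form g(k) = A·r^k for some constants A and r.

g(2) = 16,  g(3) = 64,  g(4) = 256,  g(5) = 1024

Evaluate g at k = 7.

16384

Consecutive ratio: 64/16 = 4, and 256/64 = 4, so r = 4.
Then A·4^2 = 16 gives A = 1, and g(k) = 1·4^k.
g(7) = 1·4^7 = 16384.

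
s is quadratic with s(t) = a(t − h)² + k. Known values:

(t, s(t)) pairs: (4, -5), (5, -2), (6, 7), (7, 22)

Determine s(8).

43

First differences 3, 9, 15; second difference 6 = 2a, so a = 3.
Expanding, the t-coefficient is −2ah = -6h; matching it to the data gives h = 4, and then k = -5.
So s(t) = 3(t − 4)² − 5.
s(8) = 3·4² − 5 = 43.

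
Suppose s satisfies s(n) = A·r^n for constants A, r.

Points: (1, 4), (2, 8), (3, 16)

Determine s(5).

Consecutive ratio: 8/4 = 2, and 16/8 = 2, so r = 2.
Then A·2^1 = 4 gives A = 2, and s(n) = 2·2^n.
s(5) = 2·2^5 = 64.

64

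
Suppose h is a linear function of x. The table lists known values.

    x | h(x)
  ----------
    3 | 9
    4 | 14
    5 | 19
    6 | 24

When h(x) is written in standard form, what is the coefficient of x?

5

Write h(x) = ax + b; the 4 given values yield a linear system in the 2 coefficients.
Solving, h(x) = 5x - 6.
The coefficient of x is 5.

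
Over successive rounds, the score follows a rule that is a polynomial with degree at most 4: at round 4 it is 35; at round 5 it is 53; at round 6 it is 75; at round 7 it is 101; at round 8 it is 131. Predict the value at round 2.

11

Write the value at n as T(n).
First differences: 18, 22, 26, 30. Second differences: 4, 4, 4.
Level-2 differences are constant, so T has degree 2.
Fitting a degree-2 polynomial gives T(n) = 2n² + 3.
Then T(2) = 11.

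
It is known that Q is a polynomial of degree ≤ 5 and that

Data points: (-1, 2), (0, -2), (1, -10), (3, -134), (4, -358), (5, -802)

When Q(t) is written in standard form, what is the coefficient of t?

-5

Write Q(t) = at^5 + bt^4 + ct³ + dt² + et + p; the 6 given values yield a linear system in the 6 coefficients.
Solving, the leading coefficient vanishes, and Q(t) = -t^4 - t³ - t² - 5t - 2.
The coefficient of t is -5.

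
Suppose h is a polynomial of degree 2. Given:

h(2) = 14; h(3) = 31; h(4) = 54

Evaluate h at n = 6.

118

Write h(n) = an² + bn + c; the 3 given values yield a linear system in the 3 coefficients.
Solving, h(n) = 3n² + 2n - 2.
Then h(6) = 118.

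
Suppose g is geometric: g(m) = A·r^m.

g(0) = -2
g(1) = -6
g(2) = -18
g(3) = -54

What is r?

3

Consecutive ratio: -6/(-2) = 3, and -18/(-6) = 3, so r = 3.
Then A·3^0 = -2 gives A = -2, and g(m) = -2·3^m.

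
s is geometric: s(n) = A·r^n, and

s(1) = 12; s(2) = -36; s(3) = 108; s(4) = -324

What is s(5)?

972

Consecutive ratio: -36/12 = -3, and 108/(-36) = -3, so r = -3.
Then A·(-3)^1 = 12 gives A = -4, and s(n) = -4·(-3)^n.
s(5) = -4·(-3)^5 = 972.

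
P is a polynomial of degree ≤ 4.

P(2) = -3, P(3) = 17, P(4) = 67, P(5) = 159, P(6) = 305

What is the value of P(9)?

First differences: 20, 50, 92, 146. Second differences: 30, 42, 54. Third differences: 12, 12.
Level-3 differences are constant, so P has degree 3.
Fitting a degree-3 polynomial gives P(m) = 2m³ - 3m² - 3m - 1.
Then P(9) = 1187.

1187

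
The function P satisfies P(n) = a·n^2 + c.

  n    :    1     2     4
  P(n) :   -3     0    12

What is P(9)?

77

From P(1) = -3 and P(2) = 0: 1a + c = -3 and 4a + c = 0.
Subtracting: 3a = 3, so a = 1; then c = -3 − 1·1 = -4.
So P(n) = 1n² − 4, and P(9) = 77.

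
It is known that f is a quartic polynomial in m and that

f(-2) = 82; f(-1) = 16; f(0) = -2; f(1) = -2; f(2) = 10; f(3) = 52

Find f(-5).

First differences: -66, -18, 0, 12, 42. Second differences: 48, 18, 12, 30. Third differences: -30, -6, 18. Fourth differences: 24, 24.
Level-4 differences are constant, so f has degree 4.
Fitting a degree-4 polynomial gives f(m) = m^4 - 3m³ + 8m² - 6m - 2.
Then f(-5) = 1228.

1228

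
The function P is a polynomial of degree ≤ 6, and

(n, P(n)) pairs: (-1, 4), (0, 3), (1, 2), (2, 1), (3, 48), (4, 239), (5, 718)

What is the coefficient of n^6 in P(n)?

0

First differences: -1, -1, -1, 47, 191, 479. Second differences: 0, 0, 48, 144, 288. Third differences: 0, 48, 96, 144. Fourth differences: 48, 48, 48.
Level-4 differences are constant, so P has degree 4.
Fitting a degree-4 polynomial gives P(n) = 2n^4 - 4n³ - 2n² + 3n + 3.
The coefficient of n^6 is 0.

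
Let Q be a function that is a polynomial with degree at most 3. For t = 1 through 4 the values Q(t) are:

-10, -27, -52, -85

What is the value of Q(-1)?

0

First differences: -17, -25, -33. Second differences: -8, -8.
Level-2 differences are constant, so Q has degree 2.
Fitting a degree-2 polynomial gives Q(t) = -4t² - 5t - 1.
Then Q(-1) = 0.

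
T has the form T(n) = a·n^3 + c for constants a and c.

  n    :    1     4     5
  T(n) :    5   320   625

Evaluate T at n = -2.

From T(1) = 5 and T(4) = 320: 1a + c = 5 and 64a + c = 320.
Subtracting: 63a = 315, so a = 5; then c = 5 − 5·1 = 0.
So T(n) = 5n³ + 0, and T(-2) = -40.

-40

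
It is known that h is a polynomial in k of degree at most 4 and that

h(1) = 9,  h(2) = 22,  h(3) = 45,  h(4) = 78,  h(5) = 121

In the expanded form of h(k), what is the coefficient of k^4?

First differences: 13, 23, 33, 43. Second differences: 10, 10, 10.
Level-2 differences are constant, so h has degree 2.
Fitting a degree-2 polynomial gives h(k) = 5k² - 2k + 6.
The coefficient of k^4 is 0.

0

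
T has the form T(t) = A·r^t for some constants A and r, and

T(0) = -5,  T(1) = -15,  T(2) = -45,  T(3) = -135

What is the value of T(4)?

Consecutive ratio: -15/(-5) = 3, and -45/(-15) = 3, so r = 3.
Then A·3^0 = -5 gives A = -5, and T(t) = -5·3^t.
T(4) = -5·3^4 = -405.

-405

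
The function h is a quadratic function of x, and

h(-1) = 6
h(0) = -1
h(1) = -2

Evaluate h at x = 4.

Write h(x) = ax² + bx + c; the 3 given values yield a linear system in the 3 coefficients.
Solving, h(x) = 3x² - 4x - 1.
Then h(4) = 31.

31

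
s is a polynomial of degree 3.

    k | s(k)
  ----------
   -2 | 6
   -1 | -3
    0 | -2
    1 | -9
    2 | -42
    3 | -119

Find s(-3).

43

First differences: -9, 1, -7, -33, -77. Second differences: 10, -8, -26, -44. Third differences: -18, -18, -18.
Level-3 differences are constant, so s has degree 3.
Fitting a degree-3 polynomial gives s(k) = -3k³ - 4k² - 2.
Then s(-3) = 43.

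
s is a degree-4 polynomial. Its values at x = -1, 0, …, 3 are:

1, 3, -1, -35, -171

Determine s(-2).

-31

Write s(x) = ax^4 + bx³ + cx² + dx + e; the 5 given values yield a linear system in the 5 coefficients.
Solving, s(x) = -2x^4 - x² - x + 3.
Then s(-2) = -31.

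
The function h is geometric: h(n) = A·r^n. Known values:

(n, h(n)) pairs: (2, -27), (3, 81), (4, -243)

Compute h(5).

Consecutive ratio: 81/(-27) = -3, and -243/81 = -3, so r = -3.
Then A·(-3)^2 = -27 gives A = -3, and h(n) = -3·(-3)^n.
h(5) = -3·(-3)^5 = 729.

729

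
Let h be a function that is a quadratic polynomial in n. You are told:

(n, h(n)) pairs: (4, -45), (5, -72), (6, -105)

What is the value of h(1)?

0

Write h(n) = an² + bn + c; the 3 given values yield a linear system in the 3 coefficients.
Solving, h(n) = -3n² + 3.
Then h(1) = 0.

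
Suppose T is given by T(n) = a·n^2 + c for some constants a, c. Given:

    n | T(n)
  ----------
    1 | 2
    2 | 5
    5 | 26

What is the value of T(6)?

From T(1) = 2 and T(2) = 5: 1a + c = 2 and 4a + c = 5.
Subtracting: 3a = 3, so a = 1; then c = 2 − 1·1 = 1.
So T(n) = 1n² + 1, and T(6) = 37.

37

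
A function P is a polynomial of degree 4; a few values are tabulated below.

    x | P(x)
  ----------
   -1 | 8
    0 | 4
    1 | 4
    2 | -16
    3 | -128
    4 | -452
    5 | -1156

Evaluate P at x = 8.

First differences: -4, 0, -20, -112, -324, -704. Second differences: 4, -20, -92, -212, -380. Third differences: -24, -72, -120, -168. Fourth differences: -48, -48, -48.
Level-4 differences are constant, so P has degree 4.
Fitting a degree-4 polynomial gives P(x) = -2x^4 + 4x² - 2x + 4.
Then P(8) = -7948.

-7948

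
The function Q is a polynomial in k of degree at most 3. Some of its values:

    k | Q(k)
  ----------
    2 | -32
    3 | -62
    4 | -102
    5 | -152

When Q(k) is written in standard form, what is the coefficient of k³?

0

Write Q(k) = ak³ + bk² + ck + d; the 4 given values yield a linear system in the 4 coefficients.
Solving, the leading coefficient vanishes, and Q(k) = -5k² - 5k - 2.
The coefficient of k³ is 0.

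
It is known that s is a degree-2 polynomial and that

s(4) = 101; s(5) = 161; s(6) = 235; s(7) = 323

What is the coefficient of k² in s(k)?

7

First differences: 60, 74, 88. Second differences: 14, 14.
Level-2 differences are constant, so s has degree 2.
Fitting a degree-2 polynomial gives s(k) = 7k² - 3k + 1.
The coefficient of k² is 7.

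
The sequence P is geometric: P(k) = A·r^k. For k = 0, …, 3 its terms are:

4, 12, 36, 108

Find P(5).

972

Consecutive ratio: 12/4 = 3, and 36/12 = 3, so r = 3.
Then A·3^0 = 4 gives A = 4, and P(k) = 4·3^k.
P(5) = 4·3^5 = 972.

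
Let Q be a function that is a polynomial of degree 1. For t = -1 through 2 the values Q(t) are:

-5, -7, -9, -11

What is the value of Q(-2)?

-3

First differences: -2, -2, -2.
Level-1 differences are constant, so Q has degree 1.
Fitting a degree-1 polynomial gives Q(t) = -2t - 7.
Then Q(-2) = -3.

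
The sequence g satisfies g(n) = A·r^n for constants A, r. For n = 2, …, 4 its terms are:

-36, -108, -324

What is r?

Consecutive ratio: -108/(-36) = 3, and -324/(-108) = 3, so r = 3.
Then A·3^2 = -36 gives A = -4, and g(n) = -4·3^n.

3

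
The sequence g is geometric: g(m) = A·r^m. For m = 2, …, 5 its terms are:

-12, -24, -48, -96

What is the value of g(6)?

-192

Consecutive ratio: -24/(-12) = 2, and -48/(-24) = 2, so r = 2.
Then A·2^2 = -12 gives A = -3, and g(m) = -3·2^m.
g(6) = -3·2^6 = -192.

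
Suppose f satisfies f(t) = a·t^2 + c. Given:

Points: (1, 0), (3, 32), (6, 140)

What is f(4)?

From f(1) = 0 and f(3) = 32: 1a + c = 0 and 9a + c = 32.
Subtracting: 8a = 32, so a = 4; then c = 0 − 4·1 = -4.
So f(t) = 4t² − 4, and f(4) = 60.

60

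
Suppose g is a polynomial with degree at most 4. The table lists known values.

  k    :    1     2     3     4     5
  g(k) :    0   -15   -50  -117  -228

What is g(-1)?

First differences: -15, -35, -67, -111. Second differences: -20, -32, -44. Third differences: -12, -12.
Level-3 differences are constant, so g has degree 3.
Fitting a degree-3 polynomial gives g(k) = -2k³ + 2k² - 7k + 7.
Then g(-1) = 18.

18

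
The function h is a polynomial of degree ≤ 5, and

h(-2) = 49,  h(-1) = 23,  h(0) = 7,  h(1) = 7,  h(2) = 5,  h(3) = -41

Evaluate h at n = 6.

-1223

First differences: -26, -16, 0, -2, -46. Second differences: 10, 16, -2, -44. Third differences: 6, -18, -42. Fourth differences: -24, -24.
Level-4 differences are constant, so h has degree 4.
Fitting a degree-4 polynomial gives h(n) = -n^4 - n³ + 9n² - 7n + 7.
Then h(6) = -1223.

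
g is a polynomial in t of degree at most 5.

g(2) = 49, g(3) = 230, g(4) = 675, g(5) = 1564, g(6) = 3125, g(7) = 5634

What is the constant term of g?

First differences: 181, 445, 889, 1561, 2509. Second differences: 264, 444, 672, 948. Third differences: 180, 228, 276. Fourth differences: 48, 48.
Level-4 differences are constant, so g has degree 4.
Fitting a degree-4 polynomial gives g(t) = 2t^4 + 2t³ + 4t² - 7t - 1.
The constant term is g(0) = -1.

-1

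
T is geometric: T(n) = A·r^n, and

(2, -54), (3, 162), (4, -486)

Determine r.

Consecutive ratio: 162/(-54) = -3, and -486/162 = -3, so r = -3.
Then A·(-3)^2 = -54 gives A = -6, and T(n) = -6·(-3)^n.

-3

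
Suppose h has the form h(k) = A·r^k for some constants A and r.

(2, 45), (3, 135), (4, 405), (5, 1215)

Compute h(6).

Consecutive ratio: 135/45 = 3, and 405/135 = 3, so r = 3.
Then A·3^2 = 45 gives A = 5, and h(k) = 5·3^k.
h(6) = 5·3^6 = 3645.

3645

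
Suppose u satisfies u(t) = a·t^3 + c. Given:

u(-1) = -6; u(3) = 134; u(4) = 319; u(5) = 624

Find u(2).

From u(-1) = -6 and u(3) = 134: -1a + c = -6 and 27a + c = 134.
Subtracting: 28a = 140, so a = 5; then c = -6 − 5·(-1) = -1.
So u(t) = 5t³ − 1, and u(2) = 39.

39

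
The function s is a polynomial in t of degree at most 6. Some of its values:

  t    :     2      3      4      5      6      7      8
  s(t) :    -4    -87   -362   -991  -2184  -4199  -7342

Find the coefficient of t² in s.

5

First differences: -83, -275, -629, -1193, -2015, -3143. Second differences: -192, -354, -564, -822, -1128. Third differences: -162, -210, -258, -306. Fourth differences: -48, -48, -48.
Level-4 differences are constant, so s has degree 4.
Fitting a degree-4 polynomial gives s(t) = -2t^4 + t³ + 5t² + 3t - 6.
The coefficient of t² is 5.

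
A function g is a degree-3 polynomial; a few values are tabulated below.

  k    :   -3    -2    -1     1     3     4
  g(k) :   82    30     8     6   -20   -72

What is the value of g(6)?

-314

Write g(k) = ak³ + bk² + ck + d; the 6 given values yield a linear system in the 4 coefficients.
Solving, g(k) = -2k³ + 3k² + k + 4.
Then g(6) = -314.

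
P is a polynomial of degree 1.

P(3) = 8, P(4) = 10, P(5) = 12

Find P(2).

6

First differences: 2, 2.
Level-1 differences are constant, so P has degree 1.
Fitting a degree-1 polynomial gives P(n) = 2n + 2.
Then P(2) = 6.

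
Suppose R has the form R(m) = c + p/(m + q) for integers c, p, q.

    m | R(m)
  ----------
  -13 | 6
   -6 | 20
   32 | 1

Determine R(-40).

3

(R(m) − c)(m + q) = p for each data point; the three points give a linear system in c and q, then p follows.
Solving: c = 2, q = 4, p = -36, so R(m) = 2 − 36/(m + 4).
Then R(-40) = 2 − 36/(-36) = 3.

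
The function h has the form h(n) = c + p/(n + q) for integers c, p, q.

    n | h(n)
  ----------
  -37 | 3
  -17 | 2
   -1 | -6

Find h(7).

14

(h(n) − c)(n + q) = p for each data point; the three points give a linear system in c and q, then p follows.
Solving: c = 4, q = -3, p = 40, so h(n) = 4 + 40/(n − 3).
Then h(7) = 4 + 40/4 = 14.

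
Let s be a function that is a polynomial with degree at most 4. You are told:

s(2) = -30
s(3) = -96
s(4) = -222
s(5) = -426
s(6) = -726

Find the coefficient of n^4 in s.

0

First differences: -66, -126, -204, -300. Second differences: -60, -78, -96. Third differences: -18, -18.
Level-3 differences are constant, so s has degree 3.
Fitting a degree-3 polynomial gives s(n) = -3n³ - 3n² + 6n - 6.
The coefficient of n^4 is 0.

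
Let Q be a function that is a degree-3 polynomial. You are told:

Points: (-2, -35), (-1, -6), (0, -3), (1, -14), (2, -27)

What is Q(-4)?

-219

First differences: 29, 3, -11, -13. Second differences: -26, -14, -2. Third differences: 12, 12.
Level-3 differences are constant, so Q has degree 3.
Fitting a degree-3 polynomial gives Q(m) = 2m³ - 7m² - 6m - 3.
Then Q(-4) = -219.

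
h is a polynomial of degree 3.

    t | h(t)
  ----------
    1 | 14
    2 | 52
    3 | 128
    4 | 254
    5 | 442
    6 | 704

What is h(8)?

1498

First differences: 38, 76, 126, 188, 262. Second differences: 38, 50, 62, 74. Third differences: 12, 12, 12.
Level-3 differences are constant, so h has degree 3.
Fitting a degree-3 polynomial gives h(t) = 2t³ + 7t² + 3t + 2.
Then h(8) = 1498.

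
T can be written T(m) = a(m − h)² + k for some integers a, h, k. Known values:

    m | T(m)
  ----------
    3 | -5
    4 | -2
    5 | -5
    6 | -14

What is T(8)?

-50

First differences 3, -3, -9; second difference -6 = 2a, so a = -3.
Expanding, the m-coefficient is −2ah = 6h; matching it to the data gives h = 4, and then k = -2.
So T(m) = -3(m − 4)² − 2.
T(8) = -3·4² − 2 = -50.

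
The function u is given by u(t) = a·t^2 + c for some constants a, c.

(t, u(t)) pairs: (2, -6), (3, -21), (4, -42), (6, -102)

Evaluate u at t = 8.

-186

From u(2) = -6 and u(3) = -21: 4a + c = -6 and 9a + c = -21.
Subtracting: 5a = -15, so a = -3; then c = -6 − (-3)·4 = 6.
So u(t) = -3t² + 6, and u(8) = -186.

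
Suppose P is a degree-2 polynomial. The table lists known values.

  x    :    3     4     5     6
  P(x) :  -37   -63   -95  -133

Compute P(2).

-17

Write P(x) = ax² + bx + c; the 4 given values yield a linear system in the 3 coefficients.
Solving, P(x) = -3x² - 5x + 5.
Then P(2) = -17.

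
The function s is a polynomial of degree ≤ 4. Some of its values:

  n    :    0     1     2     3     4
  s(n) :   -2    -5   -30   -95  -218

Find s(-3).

55

Write s(n) = an^4 + bn³ + cn² + dn + e; the 5 given values yield a linear system in the 5 coefficients.
Solving, the leading coefficient vanishes, and s(n) = -3n³ - 2n² + 2n - 2.
Then s(-3) = 55.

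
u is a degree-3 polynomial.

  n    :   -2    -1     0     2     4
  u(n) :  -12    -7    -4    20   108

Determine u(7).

465

Write u(n) = an³ + bn² + cn + d; the 5 given values yield a linear system in the 4 coefficients.
Solving, u(n) = n³ + 2n² + 4n - 4.
Then u(7) = 465.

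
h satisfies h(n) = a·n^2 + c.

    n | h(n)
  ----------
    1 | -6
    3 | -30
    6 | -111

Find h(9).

From h(1) = -6 and h(3) = -30: 1a + c = -6 and 9a + c = -30.
Subtracting: 8a = -24, so a = -3; then c = -6 − (-3)·1 = -3.
So h(n) = -3n² − 3, and h(9) = -246.

-246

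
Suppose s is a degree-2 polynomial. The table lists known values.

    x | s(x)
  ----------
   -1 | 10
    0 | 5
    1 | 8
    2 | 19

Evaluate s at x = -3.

44

First differences: -5, 3, 11. Second differences: 8, 8.
Level-2 differences are constant, so s has degree 2.
Fitting a degree-2 polynomial gives s(x) = 4x² - x + 5.
Then s(-3) = 44.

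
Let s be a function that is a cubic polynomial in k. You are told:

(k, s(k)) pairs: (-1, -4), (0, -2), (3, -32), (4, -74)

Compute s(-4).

Write s(k) = ak³ + bk² + ck + d; the 4 given values yield a linear system in the 4 coefficients.
Solving, s(k) = -k³ - k² + 2k - 2.
Then s(-4) = 38.

38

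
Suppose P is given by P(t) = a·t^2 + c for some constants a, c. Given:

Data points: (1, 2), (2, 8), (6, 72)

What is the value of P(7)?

98

From P(1) = 2 and P(2) = 8: 1a + c = 2 and 4a + c = 8.
Subtracting: 3a = 6, so a = 2; then c = 2 − 2·1 = 0.
So P(t) = 2t² + 0, and P(7) = 98.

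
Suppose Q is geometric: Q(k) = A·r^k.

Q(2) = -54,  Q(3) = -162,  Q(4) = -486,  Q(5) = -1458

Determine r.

3

Consecutive ratio: -162/(-54) = 3, and -486/(-162) = 3, so r = 3.
Then A·3^2 = -54 gives A = -6, and Q(k) = -6·3^k.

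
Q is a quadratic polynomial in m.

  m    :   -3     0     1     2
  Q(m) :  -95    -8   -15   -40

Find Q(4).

-144

Write Q(m) = am² + bm + c; the 4 given values yield a linear system in the 3 coefficients.
Solving, Q(m) = -9m² + 2m - 8.
Then Q(4) = -144.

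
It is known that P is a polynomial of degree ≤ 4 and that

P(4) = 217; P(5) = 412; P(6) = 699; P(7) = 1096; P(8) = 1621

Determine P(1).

First differences: 195, 287, 397, 525. Second differences: 92, 110, 128. Third differences: 18, 18.
Level-3 differences are constant, so P has degree 3.
Fitting a degree-3 polynomial gives P(n) = 3n³ + n² + 3n - 3.
Then P(1) = 4.

4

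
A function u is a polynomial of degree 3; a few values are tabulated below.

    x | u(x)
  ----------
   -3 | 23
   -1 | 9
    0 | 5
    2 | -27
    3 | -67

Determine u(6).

Write u(x) = ax³ + bx² + cx + d; the 5 given values yield a linear system in the 4 coefficients.
Solving, u(x) = -x³ - 3x² - 6x + 5.
Then u(6) = -355.

-355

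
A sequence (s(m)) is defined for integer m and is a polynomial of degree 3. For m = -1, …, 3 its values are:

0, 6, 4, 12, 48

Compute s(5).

Write s(m) = am³ + bm² + cm + d; the 5 given values yield a linear system in the 4 coefficients.
Solving, s(m) = 3m³ - 4m² - m + 6.
Then s(5) = 276.

276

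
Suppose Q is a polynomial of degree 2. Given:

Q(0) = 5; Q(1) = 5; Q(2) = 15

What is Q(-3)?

65

Write Q(t) = at² + bt + c; the 3 given values yield a linear system in the 3 coefficients.
Solving, Q(t) = 5t² - 5t + 5.
Then Q(-3) = 65.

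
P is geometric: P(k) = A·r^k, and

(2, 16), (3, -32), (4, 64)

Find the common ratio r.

-2

Consecutive ratio: -32/16 = -2, and 64/(-32) = -2, so r = -2.
Then A·(-2)^2 = 16 gives A = 4, and P(k) = 4·(-2)^k.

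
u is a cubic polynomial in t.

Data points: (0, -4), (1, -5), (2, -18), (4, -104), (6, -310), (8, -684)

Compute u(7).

-473

Write u(t) = at³ + bt² + ct + d; the 6 given values yield a linear system in the 4 coefficients.
Solving, u(t) = -t³ - 3t² + 3t - 4.
Then u(7) = -473.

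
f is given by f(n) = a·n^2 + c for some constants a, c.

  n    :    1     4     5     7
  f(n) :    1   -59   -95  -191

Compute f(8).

From f(1) = 1 and f(4) = -59: 1a + c = 1 and 16a + c = -59.
Subtracting: 15a = -60, so a = -4; then c = 1 − (-4)·1 = 5.
So f(n) = -4n² + 5, and f(8) = -251.

-251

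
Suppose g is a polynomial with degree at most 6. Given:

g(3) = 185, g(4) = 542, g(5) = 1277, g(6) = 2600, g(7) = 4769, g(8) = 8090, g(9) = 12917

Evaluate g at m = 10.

19652

Write g(m) = am^6 + bm^5 + cm^4 + dm³ + em² + pm + q; the 7 given values yield a linear system in the 7 coefficients.
Solving, the top 2 coefficients vanish, and g(m) = 2m^4 - m³ + 7m² - 5m + 2.
Then g(10) = 19652.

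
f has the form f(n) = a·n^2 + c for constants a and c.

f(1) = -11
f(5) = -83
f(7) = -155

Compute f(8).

From f(1) = -11 and f(5) = -83: 1a + c = -11 and 25a + c = -83.
Subtracting: 24a = -72, so a = -3; then c = -11 − (-3)·1 = -8.
So f(n) = -3n² − 8, and f(8) = -200.

-200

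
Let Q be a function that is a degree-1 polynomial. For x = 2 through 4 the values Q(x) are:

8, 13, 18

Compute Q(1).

First differences: 5, 5.
Level-1 differences are constant, so Q has degree 1.
Fitting a degree-1 polynomial gives Q(x) = 5x - 2.
Then Q(1) = 3.

3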